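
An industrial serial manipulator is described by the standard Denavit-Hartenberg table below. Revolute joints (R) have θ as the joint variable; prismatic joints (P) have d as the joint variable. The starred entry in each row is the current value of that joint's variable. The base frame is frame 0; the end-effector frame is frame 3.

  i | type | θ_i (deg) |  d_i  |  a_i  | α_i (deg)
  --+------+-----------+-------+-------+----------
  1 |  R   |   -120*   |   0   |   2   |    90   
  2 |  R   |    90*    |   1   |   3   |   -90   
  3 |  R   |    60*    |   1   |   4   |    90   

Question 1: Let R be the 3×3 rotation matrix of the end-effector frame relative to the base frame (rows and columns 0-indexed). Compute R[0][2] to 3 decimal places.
End-effector z-axis (col 2 of R) = (-0.4330,0.2500,0.8660)
R[0][2] = -0.4330

-0.433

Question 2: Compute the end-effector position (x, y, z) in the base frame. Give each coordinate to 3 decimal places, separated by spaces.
after link 1: o_1 = (-1.0000, -1.7321, 0.0000)
after link 2: o_2 = (-1.8660, -1.2321, 3.0000)
after link 3: o_3 = (1.6340, -2.0981, 5.0000)

1.634 -2.098 5.000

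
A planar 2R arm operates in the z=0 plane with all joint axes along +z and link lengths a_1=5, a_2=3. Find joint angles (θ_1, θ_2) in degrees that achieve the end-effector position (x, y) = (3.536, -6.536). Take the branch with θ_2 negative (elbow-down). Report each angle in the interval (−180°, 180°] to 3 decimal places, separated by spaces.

cos θ_2 = (55.2226−5²−3²)/(2·5·3) = 0.7074; θ_2 = -44.9746° (elbow-down)
β = atan2(-6.5360,3.5360) = -61.5864°; ψ = atan2(-2.1204,7.1223) = -16.5789°
θ_1 = β − ψ = -45.0076°

-45.008 -44.975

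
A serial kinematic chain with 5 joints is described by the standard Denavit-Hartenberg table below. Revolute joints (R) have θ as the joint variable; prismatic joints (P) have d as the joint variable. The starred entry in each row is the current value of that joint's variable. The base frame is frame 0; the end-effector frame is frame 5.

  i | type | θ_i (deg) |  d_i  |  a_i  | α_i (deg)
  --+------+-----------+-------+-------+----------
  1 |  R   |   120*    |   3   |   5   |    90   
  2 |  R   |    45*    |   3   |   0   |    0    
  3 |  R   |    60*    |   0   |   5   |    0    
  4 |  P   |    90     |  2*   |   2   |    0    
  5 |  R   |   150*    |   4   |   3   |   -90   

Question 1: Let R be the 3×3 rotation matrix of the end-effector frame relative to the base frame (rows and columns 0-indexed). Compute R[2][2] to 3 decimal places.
End-effector z-axis (col 2 of R) = (-0.1294,0.2241,0.9659)
R[2][2] = 0.9659

0.966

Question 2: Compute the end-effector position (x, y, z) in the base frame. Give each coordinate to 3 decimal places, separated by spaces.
5.458 8.546 6.536

after link 1: o_1 = (-2.5000, 4.3301, 3.0000)
after link 2: o_2 = (0.0981, 5.8301, 3.0000)
after link 3: o_3 = (0.7451, 4.7094, 7.8296)
after link 4: o_4 = (3.4431, 4.0364, 7.3120)
after link 5: o_5 = (5.4583, 8.5459, 6.5355)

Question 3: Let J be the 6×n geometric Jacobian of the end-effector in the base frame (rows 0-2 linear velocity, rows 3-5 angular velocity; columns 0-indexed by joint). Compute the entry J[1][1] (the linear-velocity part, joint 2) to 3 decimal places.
-3.062

axis z_1 = (0.8660,0.5000,0.0000); lever o_n−o_1 = (7.9583,4.2158,3.5355)
cross product → J_v[:, 1] = (1.7678,-3.0619,-0.3282)
J_ω[:, 1] = z_1
entry J[1][1] = -3.0619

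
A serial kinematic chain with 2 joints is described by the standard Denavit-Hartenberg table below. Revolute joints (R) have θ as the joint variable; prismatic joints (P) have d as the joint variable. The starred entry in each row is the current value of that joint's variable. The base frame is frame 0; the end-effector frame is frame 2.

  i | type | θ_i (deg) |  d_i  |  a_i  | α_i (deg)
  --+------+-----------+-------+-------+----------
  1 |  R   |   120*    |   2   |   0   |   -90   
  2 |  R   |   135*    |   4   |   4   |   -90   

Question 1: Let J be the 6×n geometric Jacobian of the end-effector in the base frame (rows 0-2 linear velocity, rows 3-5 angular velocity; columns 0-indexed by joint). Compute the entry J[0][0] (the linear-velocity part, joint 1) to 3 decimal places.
4.449

axis z_0 = ẑ; lever o_n−o_0 = (-2.0499,-4.4495,-0.8284)
cross product → J_v[:, 0] = (4.4495,-2.0499,0.0000)
J_ω[:, 0] = z_0
entry J[0][0] = 4.4495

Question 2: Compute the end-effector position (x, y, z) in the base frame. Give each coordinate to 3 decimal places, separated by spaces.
after link 1: o_1 = (0.0000, 0.0000, 2.0000)
after link 2: o_2 = (-2.0499, -4.4495, -0.8284)

-2.050 -4.449 -0.828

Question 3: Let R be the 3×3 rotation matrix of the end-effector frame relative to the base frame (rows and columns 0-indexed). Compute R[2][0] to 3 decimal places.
End-effector x-axis (col 0 of R) = (0.3536,-0.6124,-0.7071)
R[2][0] = -0.7071

-0.707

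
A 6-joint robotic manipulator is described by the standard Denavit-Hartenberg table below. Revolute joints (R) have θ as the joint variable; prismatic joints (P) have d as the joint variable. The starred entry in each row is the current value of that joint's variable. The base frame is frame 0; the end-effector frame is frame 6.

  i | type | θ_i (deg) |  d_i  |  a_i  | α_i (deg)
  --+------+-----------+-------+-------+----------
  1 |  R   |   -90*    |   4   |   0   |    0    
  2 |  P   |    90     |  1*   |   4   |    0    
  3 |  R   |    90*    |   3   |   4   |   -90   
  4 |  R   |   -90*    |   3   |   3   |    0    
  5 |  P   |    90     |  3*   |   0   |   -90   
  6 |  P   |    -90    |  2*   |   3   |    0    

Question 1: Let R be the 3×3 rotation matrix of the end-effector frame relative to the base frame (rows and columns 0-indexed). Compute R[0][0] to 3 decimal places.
End-effector x-axis (col 0 of R) = (-1.0000,0.0000,0.0000)
R[0][0] = -1.0000

-1.000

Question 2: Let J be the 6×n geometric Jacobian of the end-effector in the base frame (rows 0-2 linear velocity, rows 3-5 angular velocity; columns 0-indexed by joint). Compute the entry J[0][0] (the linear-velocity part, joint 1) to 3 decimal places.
axis z_0 = ẑ; lever o_n−o_0 = (-5.0000,4.0000,9.0000)
cross product → J_v[:, 0] = (-4.0000,-5.0000,0.0000)
J_ω[:, 0] = z_0
entry J[0][0] = -4.0000

-4.000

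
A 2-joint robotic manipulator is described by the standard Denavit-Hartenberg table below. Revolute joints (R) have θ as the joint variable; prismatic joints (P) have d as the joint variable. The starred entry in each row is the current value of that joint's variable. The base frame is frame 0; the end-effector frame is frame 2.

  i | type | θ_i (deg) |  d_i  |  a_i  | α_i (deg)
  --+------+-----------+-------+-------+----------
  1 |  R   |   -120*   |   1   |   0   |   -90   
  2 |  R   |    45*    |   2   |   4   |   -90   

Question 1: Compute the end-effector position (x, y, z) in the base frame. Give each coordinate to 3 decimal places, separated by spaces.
0.318 -3.449 -1.828

after link 1: o_1 = (0.0000, 0.0000, 1.0000)
after link 2: o_2 = (0.3178, -3.4495, -1.8284)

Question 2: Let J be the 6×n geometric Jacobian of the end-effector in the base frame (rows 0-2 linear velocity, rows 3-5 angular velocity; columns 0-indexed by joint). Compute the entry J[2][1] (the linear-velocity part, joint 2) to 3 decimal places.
axis z_1 = (0.8660,-0.5000,0.0000); lever o_n−o_1 = (0.3178,-3.4495,-2.8284)
cross product → J_v[:, 1] = (1.4142,2.4495,-2.8284)
J_ω[:, 1] = z_1
entry J[2][1] = -2.8284

-2.828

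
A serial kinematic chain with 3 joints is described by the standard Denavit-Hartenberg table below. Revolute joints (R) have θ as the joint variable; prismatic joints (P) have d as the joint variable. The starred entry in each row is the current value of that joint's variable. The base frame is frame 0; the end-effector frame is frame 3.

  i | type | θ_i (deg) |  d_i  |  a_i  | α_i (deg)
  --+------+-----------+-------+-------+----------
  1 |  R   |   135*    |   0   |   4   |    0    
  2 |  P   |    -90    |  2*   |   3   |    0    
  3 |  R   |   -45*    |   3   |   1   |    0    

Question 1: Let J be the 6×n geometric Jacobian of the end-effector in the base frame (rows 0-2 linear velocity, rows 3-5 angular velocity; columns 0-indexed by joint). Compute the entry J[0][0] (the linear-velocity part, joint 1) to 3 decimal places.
-4.950

axis z_0 = ẑ; lever o_n−o_0 = (0.2929,4.9497,5.0000)
cross product → J_v[:, 0] = (-4.9497,0.2929,0.0000)
J_ω[:, 0] = z_0
entry J[0][0] = -4.9497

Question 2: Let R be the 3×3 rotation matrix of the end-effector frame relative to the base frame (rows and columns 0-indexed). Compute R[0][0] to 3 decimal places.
1.000

End-effector x-axis (col 0 of R) = (1.0000,0.0000,0.0000)
R[0][0] = 1.0000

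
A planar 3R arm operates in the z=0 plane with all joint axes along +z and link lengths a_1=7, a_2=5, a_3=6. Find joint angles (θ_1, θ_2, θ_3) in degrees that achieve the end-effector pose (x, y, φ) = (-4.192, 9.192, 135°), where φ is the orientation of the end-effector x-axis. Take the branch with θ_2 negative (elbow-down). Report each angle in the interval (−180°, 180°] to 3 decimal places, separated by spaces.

134.996 -135.004 135.009

wrist centre = target − a_3·(cos φ, sin φ) = (0.0506, 4.9494)
cos θ_2 = (24.4987−7²−5²)/(2·7·5) = -0.7072; θ_2 = -135.0044° (elbow-down)
β = atan2(4.9494,0.0506) = 89.4138°; ψ = atan2(-3.5353,3.4642) = -45.5817°
θ_1 = β − ψ = 134.9955°
θ_3 = φ − θ_1 − θ_2 = 135.0089° (wrapped to (-180°,180°])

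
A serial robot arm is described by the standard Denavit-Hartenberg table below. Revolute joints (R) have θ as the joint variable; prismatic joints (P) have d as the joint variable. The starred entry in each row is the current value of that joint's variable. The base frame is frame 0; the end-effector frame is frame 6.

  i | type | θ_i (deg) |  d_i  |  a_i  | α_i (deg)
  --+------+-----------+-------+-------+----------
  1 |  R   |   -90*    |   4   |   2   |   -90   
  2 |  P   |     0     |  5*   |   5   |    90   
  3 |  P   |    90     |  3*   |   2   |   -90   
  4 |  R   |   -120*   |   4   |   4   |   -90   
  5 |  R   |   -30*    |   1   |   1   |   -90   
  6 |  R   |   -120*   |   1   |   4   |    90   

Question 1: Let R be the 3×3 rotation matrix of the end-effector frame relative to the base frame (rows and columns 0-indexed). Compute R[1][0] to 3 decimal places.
-0.250

End-effector x-axis (col 0 of R) = (0.9665,-0.2500,0.0580)
R[1][0] = -0.2500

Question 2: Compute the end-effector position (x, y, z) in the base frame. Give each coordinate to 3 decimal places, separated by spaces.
after link 1: o_1 = (0.0000, -2.0000, 4.0000)
after link 2: o_2 = (5.0000, -7.0000, 4.0000)
after link 3: o_3 = (7.0000, -7.0000, 7.0000)
after link 4: o_4 = (5.0000, -3.0000, 10.4641)
after link 5: o_5 = (5.4330, -2.5000, 11.7141)
after link 6: o_6 = (9.0490, -4.3660, 12.3792)

9.049 -4.366 12.379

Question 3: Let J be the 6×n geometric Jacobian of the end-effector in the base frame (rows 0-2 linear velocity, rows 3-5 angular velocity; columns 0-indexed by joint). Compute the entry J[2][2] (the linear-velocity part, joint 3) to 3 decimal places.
1.000

prismatic axis z_2 = (0.0000,0.0000,1.0000)
J_v[:, 2] = z_2; J_ω[:, 2] = (0,0,0)
entry J[2][2] = 1.0000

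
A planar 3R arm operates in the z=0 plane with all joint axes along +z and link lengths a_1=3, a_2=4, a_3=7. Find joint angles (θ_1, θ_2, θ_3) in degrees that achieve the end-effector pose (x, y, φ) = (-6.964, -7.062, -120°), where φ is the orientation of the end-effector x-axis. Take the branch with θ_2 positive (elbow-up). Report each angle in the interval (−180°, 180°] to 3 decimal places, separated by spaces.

wrist centre = target − a_3·(cos φ, sin φ) = (-3.4640, -0.9998)
cos θ_2 = (12.9989−3²−4²)/(2·3·4) = -0.5000; θ_2 = 120.0029° (elbow-up)
β = atan2(-0.9998,-3.4640) = -163.9002°; ψ = atan2(3.4640,0.9998) = 73.9001°
θ_1 = β − ψ = -237.8003°
θ_3 = φ − θ_1 − θ_2 = -2.2026° (wrapped to (-180°,180°])

122.200 120.003 -2.203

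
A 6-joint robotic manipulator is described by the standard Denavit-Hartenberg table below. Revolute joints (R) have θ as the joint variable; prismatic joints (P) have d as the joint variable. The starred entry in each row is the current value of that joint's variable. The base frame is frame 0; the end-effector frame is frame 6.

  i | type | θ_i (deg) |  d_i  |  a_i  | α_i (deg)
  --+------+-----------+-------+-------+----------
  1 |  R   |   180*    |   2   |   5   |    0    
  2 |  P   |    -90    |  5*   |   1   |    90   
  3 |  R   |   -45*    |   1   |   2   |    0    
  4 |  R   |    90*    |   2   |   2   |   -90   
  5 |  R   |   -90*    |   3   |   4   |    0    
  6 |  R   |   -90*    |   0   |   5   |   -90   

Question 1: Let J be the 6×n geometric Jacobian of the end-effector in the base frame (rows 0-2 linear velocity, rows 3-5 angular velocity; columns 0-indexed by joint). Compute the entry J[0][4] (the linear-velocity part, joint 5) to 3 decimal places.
5.000

axis z_4 = (-0.0000,-0.7071,0.7071); lever o_n−o_4 = (4.0000,-5.6569,-1.4142)
cross product → J_v[:, 4] = (5.0000,2.8284,2.8284)
J_ω[:, 4] = z_4
entry J[0][4] = 5.0000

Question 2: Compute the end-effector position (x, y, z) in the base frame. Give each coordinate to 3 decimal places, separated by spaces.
2.000 -1.828 5.586

after link 1: o_1 = (-5.0000, 0.0000, 2.0000)
after link 2: o_2 = (-5.0000, 1.0000, 7.0000)
after link 3: o_3 = (-4.0000, 2.4142, 5.5858)
after link 4: o_4 = (-2.0000, 3.8284, 7.0000)
after link 5: o_5 = (2.0000, 1.7071, 9.1213)
after link 6: o_6 = (2.0000, -1.8284, 5.5858)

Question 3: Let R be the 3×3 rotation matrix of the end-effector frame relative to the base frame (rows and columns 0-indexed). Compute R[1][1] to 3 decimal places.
0.707

End-effector y-axis (col 1 of R) = (0.0000,0.7071,-0.7071)
R[1][1] = 0.7071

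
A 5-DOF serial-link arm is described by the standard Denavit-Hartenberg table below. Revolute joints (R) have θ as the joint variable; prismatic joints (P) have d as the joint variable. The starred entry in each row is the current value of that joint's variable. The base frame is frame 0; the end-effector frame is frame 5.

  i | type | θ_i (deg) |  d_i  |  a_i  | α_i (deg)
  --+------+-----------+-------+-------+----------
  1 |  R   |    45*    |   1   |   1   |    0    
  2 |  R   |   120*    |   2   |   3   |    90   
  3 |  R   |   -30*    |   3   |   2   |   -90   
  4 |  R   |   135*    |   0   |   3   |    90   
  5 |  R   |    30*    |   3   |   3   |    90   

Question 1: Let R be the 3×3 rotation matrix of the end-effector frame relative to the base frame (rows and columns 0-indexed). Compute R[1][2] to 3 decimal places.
End-effector z-axis (col 2 of R) = (0.6225,-0.5328,-0.5732)
R[1][2] = -0.5328

-0.533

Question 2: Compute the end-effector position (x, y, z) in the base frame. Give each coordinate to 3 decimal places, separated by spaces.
after link 1: o_1 = (0.7071, 0.7071, 1.0000)
after link 2: o_2 = (-2.1907, 1.4836, 3.0000)
after link 3: o_3 = (-3.0872, 4.8296, 2.0000)
after link 4: o_4 = (-1.8618, 2.3051, 3.0607)
after link 5: o_5 = (-3.8485, -1.2606, 4.2176)

-3.848 -1.261 4.218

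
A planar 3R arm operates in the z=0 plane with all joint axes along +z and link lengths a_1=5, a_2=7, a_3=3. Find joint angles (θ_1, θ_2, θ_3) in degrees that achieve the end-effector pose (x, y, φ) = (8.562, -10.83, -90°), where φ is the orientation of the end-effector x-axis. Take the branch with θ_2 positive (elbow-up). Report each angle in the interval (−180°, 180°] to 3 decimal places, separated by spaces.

wrist centre = target − a_3·(cos φ, sin φ) = (8.5620, -7.8300)
cos θ_2 = (134.6167−5²−7²)/(2·5·7) = 0.8660; θ_2 = 30.0082° (elbow-up)
β = atan2(-7.8300,8.5620) = -42.4431°; ψ = atan2(3.5009,11.0617) = 17.5619°
θ_1 = β − ψ = -60.0050°
θ_3 = φ − θ_1 − θ_2 = -60.0033° (wrapped to (-180°,180°])

-60.005 30.008 -60.003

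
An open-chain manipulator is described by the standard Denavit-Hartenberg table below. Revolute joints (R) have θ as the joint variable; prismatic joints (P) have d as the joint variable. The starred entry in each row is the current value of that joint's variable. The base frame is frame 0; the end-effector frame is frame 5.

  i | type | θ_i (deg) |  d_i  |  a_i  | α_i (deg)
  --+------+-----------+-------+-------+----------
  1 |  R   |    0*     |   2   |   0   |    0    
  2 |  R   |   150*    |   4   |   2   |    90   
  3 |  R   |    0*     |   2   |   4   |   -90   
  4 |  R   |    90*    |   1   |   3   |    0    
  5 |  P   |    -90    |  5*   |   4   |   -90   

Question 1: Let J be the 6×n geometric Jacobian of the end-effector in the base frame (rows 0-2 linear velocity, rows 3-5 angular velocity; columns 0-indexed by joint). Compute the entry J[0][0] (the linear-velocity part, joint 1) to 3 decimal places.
-4.134

axis z_0 = ẑ; lever o_n−o_0 = (-9.1603,4.1340,12.0000)
cross product → J_v[:, 0] = (-4.1340,-9.1603,0.0000)
J_ω[:, 0] = z_0
entry J[0][0] = -4.1340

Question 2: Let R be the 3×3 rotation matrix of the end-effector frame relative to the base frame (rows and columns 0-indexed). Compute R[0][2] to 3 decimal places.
End-effector z-axis (col 2 of R) = (-0.5000,-0.8660,0.0000)
R[0][2] = -0.5000

-0.500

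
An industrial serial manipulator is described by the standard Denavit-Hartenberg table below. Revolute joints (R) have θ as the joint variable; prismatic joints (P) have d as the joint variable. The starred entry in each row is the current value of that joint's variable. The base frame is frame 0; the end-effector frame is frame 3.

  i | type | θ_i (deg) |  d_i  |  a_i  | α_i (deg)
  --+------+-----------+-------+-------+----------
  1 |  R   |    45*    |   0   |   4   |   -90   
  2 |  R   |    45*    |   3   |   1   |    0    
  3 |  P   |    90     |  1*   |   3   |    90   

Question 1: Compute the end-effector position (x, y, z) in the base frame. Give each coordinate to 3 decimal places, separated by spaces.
after link 1: o_1 = (2.8284, 2.8284, 0.0000)
after link 2: o_2 = (1.2071, 5.4497, -0.7071)
after link 3: o_3 = (-1.0000, 4.6569, -2.8284)

-1.000 4.657 -2.828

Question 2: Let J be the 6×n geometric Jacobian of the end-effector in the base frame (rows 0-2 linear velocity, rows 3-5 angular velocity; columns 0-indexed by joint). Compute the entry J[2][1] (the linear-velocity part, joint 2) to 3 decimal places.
1.414

axis z_1 = (-0.7071,0.7071,0.0000); lever o_n−o_1 = (-3.8284,1.8284,-2.8284)
cross product → J_v[:, 1] = (-2.0000,-2.0000,1.4142)
J_ω[:, 1] = z_1
entry J[2][1] = 1.4142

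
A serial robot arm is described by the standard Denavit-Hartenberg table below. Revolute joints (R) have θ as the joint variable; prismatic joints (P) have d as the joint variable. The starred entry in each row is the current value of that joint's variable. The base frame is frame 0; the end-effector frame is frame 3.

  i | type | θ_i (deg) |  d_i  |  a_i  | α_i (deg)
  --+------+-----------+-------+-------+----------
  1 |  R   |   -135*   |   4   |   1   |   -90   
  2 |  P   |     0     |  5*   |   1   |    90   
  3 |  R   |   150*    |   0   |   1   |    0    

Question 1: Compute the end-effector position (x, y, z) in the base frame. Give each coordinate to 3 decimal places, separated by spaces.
after link 1: o_1 = (-0.7071, -0.7071, 4.0000)
after link 2: o_2 = (2.1213, -4.9497, 4.0000)
after link 3: o_3 = (3.0872, -4.6909, 4.0000)

3.087 -4.691 4.000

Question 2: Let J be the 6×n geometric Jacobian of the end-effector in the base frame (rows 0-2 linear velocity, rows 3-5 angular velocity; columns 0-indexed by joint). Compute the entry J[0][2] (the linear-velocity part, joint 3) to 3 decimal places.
-0.259

axis z_2 = (0.0000,0.0000,1.0000); lever o_n−o_2 = (0.9659,0.2588,0.0000)
cross product → J_v[:, 2] = (-0.2588,0.9659,0.0000)
J_ω[:, 2] = z_2
entry J[0][2] = -0.2588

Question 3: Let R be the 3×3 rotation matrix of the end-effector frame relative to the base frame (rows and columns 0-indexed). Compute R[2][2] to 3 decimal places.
1.000

End-effector z-axis (col 2 of R) = (0.0000,0.0000,1.0000)
R[2][2] = 1.0000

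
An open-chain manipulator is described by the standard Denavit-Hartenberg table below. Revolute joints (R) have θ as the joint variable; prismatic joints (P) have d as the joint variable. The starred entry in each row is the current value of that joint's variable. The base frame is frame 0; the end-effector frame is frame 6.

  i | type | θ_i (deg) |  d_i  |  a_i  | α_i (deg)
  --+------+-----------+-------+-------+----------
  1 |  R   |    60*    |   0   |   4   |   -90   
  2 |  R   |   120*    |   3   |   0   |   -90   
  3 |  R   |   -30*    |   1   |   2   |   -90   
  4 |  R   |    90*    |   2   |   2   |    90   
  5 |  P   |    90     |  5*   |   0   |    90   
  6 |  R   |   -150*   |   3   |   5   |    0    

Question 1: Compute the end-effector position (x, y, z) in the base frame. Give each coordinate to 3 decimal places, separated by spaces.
-3.245 8.915 -4.366

after link 1: o_1 = (2.0000, 3.4641, 0.0000)
after link 2: o_2 = (-0.5981, 4.9641, 0.0000)
after link 3: o_3 = (-2.3301, 3.9641, -1.0000)
after link 4: o_4 = (-0.2141, 4.1651, -2.8660)
after link 5: o_5 = (-3.4617, 3.5401, -6.6160)
after link 6: o_6 = (-3.2452, 8.9151, -4.3660)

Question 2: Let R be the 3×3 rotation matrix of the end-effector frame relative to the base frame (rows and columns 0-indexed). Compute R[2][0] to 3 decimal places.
0.750

End-effector x-axis (col 0 of R) = (-0.2165,0.6250,0.7500)
R[2][0] = 0.7500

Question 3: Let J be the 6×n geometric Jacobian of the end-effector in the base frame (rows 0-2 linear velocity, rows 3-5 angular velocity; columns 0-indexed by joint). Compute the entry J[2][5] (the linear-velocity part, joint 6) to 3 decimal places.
axis z_5 = (0.4330,0.7500,-0.5000); lever o_n−o_5 = (0.2165,5.3750,2.2500)
cross product → J_v[:, 5] = (4.3750,-1.0825,2.1651)
J_ω[:, 5] = z_5
entry J[2][5] = 2.1651

2.165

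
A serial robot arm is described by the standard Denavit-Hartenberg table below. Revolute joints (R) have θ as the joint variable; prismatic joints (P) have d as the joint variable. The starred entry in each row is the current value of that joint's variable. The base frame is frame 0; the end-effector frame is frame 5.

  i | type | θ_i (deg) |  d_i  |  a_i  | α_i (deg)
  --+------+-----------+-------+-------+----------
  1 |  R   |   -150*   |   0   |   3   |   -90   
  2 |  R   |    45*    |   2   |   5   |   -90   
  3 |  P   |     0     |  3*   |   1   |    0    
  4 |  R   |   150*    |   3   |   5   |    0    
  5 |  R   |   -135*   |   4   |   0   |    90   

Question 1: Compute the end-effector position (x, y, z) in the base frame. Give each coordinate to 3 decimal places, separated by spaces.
after link 1: o_1 = (-2.5981, -1.5000, 0.0000)
after link 2: o_2 = (-4.6599, -4.9998, -3.5355)
after link 3: o_3 = (-3.4352, -4.2927, -6.3640)
after link 4: o_4 = (-0.1964, 0.4639, -5.4234)
after link 5: o_5 = (2.2531, 1.8782, -8.2518)

2.253 1.878 -8.252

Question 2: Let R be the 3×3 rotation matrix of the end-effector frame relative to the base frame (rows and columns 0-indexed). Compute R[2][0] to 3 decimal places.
-0.683

End-effector x-axis (col 0 of R) = (-0.7209,-0.1174,-0.6830)
R[2][0] = -0.6830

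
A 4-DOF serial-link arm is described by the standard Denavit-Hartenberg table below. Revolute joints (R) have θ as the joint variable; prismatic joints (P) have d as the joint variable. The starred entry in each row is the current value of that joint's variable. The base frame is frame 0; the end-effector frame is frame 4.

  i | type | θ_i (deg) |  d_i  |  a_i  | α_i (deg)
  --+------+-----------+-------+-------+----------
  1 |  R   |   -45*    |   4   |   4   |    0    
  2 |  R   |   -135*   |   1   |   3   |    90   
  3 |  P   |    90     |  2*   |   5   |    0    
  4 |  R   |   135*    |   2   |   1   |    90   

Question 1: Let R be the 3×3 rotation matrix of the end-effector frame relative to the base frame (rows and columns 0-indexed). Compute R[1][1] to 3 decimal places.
End-effector y-axis (col 1 of R) = (-0.0000,1.0000,0.0000)
R[1][1] = 1.0000

1.000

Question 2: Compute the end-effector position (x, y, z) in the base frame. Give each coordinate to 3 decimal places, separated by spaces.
0.536 1.172 9.293

after link 1: o_1 = (2.8284, -2.8284, 4.0000)
after link 2: o_2 = (-0.1716, -2.8284, 5.0000)
after link 3: o_3 = (-0.1716, -0.8284, 10.0000)
after link 4: o_4 = (0.5355, 1.1716, 9.2929)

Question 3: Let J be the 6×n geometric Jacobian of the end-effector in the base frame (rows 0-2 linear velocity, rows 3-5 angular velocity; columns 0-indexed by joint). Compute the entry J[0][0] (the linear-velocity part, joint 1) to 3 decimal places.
axis z_0 = ẑ; lever o_n−o_0 = (0.5355,1.1716,9.2929)
cross product → J_v[:, 0] = (-1.1716,0.5355,0.0000)
J_ω[:, 0] = z_0
entry J[0][0] = -1.1716

-1.172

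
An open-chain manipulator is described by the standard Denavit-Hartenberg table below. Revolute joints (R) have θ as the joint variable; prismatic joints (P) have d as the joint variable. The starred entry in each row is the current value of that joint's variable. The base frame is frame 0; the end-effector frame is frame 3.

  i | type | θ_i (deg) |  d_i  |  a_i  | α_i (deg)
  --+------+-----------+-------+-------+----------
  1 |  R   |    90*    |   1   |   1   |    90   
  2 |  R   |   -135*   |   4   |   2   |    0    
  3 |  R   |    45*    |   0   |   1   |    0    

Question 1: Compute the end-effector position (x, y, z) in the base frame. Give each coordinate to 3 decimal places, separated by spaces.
4.000 -0.414 -1.414

after link 1: o_1 = (0.0000, 1.0000, 1.0000)
after link 2: o_2 = (4.0000, -0.4142, -0.4142)
after link 3: o_3 = (4.0000, -0.4142, -1.4142)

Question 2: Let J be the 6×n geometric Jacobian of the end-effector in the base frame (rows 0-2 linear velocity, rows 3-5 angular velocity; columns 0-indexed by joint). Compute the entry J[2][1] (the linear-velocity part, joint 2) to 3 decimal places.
axis z_1 = (1.0000,-0.0000,0.0000); lever o_n−o_1 = (4.0000,-1.4142,-2.4142)
cross product → J_v[:, 1] = (0.0000,2.4142,-1.4142)
J_ω[:, 1] = z_1
entry J[2][1] = -1.4142

-1.414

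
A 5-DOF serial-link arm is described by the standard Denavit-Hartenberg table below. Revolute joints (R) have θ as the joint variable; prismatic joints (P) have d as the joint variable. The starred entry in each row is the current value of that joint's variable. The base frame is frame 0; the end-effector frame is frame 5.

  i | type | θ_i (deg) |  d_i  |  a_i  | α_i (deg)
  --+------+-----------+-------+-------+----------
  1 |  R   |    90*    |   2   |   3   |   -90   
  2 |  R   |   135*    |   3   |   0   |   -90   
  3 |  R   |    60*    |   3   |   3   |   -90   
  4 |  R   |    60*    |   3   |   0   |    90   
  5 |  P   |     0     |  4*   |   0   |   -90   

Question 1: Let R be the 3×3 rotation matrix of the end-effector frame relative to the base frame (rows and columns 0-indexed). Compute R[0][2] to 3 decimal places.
0.500

End-effector z-axis (col 2 of R) = (0.5000,0.6124,0.6124)
R[0][2] = 0.5000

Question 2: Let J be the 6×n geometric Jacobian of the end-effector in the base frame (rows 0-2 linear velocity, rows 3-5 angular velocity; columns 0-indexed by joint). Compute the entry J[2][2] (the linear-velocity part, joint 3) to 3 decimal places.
axis z_2 = (-0.0000,-0.7071,0.7071); lever o_n−o_2 = (7.0981,-3.9838,3.0872)
cross product → J_v[:, 2] = (0.6340,5.0191,5.0191)
J_ω[:, 2] = z_2
entry J[2][2] = 5.0191

5.019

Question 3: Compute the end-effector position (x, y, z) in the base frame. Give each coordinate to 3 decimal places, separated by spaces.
after link 1: o_1 = (0.0000, 3.0000, 2.0000)
after link 2: o_2 = (-3.0000, 3.0000, 2.0000)
after link 3: o_3 = (-0.4019, -0.1820, 3.0607)
after link 4: o_4 = (1.0981, 1.6551, 4.8978)
after link 5: o_5 = (4.0981, -0.9838, 5.0872)

4.098 -0.984 5.087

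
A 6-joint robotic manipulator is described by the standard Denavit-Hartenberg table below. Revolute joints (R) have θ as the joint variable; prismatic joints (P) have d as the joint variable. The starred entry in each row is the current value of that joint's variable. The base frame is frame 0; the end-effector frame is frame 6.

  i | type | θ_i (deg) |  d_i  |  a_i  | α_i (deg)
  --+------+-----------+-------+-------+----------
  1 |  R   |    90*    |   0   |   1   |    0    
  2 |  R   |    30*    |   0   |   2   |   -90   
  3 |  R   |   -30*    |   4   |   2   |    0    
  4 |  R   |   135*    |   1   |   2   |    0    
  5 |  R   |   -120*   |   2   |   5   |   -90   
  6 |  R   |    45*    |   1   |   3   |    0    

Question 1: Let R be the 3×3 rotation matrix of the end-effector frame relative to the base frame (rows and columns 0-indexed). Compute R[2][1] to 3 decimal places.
-0.183

End-effector y-axis (col 1 of R) = (0.9539,-0.2380,-0.1830)
R[2][1] = -0.1830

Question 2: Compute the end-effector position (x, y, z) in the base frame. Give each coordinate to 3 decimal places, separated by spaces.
-9.401 7.526 -0.055

after link 1: o_1 = (0.0000, 1.0000, 0.0000)
after link 2: o_2 = (-1.0000, 2.7321, 0.0000)
after link 3: o_3 = (-5.3301, 2.2321, 1.0000)
after link 4: o_4 = (-5.9373, 1.2838, -0.9319)
after link 5: o_5 = (-10.0842, 4.4663, 0.3622)
after link 6: o_6 = (-9.4010, 7.5257, -0.0546)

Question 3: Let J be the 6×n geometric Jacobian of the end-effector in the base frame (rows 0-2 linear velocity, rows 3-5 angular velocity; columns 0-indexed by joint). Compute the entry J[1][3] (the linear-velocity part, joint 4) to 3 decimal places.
-0.913

axis z_3 = (-0.8660,-0.5000,0.0000); lever o_n−o_3 = (-4.0709,5.2936,-1.0546)
cross product → J_v[:, 3] = (0.5273,-0.9133,-6.6198)
J_ω[:, 3] = z_3
entry J[1][3] = -0.9133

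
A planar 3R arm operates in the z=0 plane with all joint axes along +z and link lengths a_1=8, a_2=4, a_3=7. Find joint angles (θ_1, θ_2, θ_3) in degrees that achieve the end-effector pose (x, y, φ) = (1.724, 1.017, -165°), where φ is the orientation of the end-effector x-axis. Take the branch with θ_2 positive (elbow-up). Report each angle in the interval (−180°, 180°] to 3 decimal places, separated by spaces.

wrist centre = target − a_3·(cos φ, sin φ) = (8.4855, 2.8287)
cos θ_2 = (80.0051−8²−4²)/(2·8·4) = 0.0001; θ_2 = 89.9954° (elbow-up)
β = atan2(2.8287,8.4855) = 18.4364°; ψ = atan2(4.0000,8.0003) = 26.5641°
θ_1 = β − ψ = -8.1277°
θ_3 = φ − θ_1 − θ_2 = 113.1323° (wrapped to (-180°,180°])

-8.128 89.995 113.132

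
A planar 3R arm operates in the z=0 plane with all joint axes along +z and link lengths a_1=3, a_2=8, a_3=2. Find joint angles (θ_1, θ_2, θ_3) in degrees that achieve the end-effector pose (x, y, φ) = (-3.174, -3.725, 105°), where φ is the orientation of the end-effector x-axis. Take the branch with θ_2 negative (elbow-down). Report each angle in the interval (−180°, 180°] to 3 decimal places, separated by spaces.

0.009 -135.004 -120.005

wrist centre = target − a_3·(cos φ, sin φ) = (-2.6564, -5.6569)
cos θ_2 = (39.0562−3²−8²)/(2·3·8) = -0.7072; θ_2 = -135.0045° (elbow-down)
β = atan2(-5.6569,-2.6564) = -115.1540°; ψ = atan2(-5.6564,-2.6573) = -115.1634°
θ_1 = β − ψ = 0.0095°
θ_3 = φ − θ_1 − θ_2 = -120.0050° (wrapped to (-180°,180°])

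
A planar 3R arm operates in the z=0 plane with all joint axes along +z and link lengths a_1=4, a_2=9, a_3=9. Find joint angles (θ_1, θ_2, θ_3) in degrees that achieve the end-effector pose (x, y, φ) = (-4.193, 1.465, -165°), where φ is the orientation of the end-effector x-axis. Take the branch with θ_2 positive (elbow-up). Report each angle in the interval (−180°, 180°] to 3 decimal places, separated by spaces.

wrist centre = target − a_3·(cos φ, sin φ) = (4.5003, 3.7944)
cos θ_2 = (34.6502−4²−9²)/(2·4·9) = -0.8660; θ_2 = 149.9935° (elbow-up)
β = atan2(3.7944,4.5003) = 40.1353°; ψ = atan2(4.5009,-3.7937) = 130.1270°
θ_1 = β − ψ = -89.9917°
θ_3 = φ − θ_1 − θ_2 = 134.9982° (wrapped to (-180°,180°])

-89.992 149.994 134.998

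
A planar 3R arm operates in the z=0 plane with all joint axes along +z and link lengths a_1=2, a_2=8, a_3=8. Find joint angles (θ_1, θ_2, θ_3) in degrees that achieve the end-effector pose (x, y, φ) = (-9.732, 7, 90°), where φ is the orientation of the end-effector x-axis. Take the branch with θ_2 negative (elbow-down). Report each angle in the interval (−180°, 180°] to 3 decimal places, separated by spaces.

-149.997 -30.004 -89.999

wrist centre = target − a_3·(cos φ, sin φ) = (-9.7320, -1.0000)
cos θ_2 = (95.7118−2²−8²)/(2·2·8) = 0.8660; θ_2 = -30.0035° (elbow-down)
β = atan2(-1.0000,-9.7320) = -174.1332°; ψ = atan2(-4.0004,8.9280) = -24.1361°
θ_1 = β − ψ = -149.9971°
θ_3 = φ − θ_1 − θ_2 = -89.9994° (wrapped to (-180°,180°])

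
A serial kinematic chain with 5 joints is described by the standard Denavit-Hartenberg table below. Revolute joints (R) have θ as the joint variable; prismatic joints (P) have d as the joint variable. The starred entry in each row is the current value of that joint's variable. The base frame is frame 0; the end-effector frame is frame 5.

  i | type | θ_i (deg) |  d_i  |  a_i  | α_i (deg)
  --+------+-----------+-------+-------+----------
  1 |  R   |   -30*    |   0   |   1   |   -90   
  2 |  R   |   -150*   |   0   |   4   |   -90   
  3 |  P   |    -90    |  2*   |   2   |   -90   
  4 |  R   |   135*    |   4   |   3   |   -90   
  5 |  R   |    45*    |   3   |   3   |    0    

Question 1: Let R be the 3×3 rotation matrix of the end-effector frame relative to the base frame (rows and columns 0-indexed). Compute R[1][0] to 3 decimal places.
-0.614

End-effector x-axis (col 0 of R) = (0.0638,-0.6142,-0.7866)
R[1][0] = -0.6142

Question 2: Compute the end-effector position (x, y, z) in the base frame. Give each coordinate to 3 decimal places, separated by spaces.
-5.198 -1.321 3.372

after link 1: o_1 = (0.8660, -0.5000, 0.0000)
after link 2: o_2 = (-2.1340, 1.2321, 2.0000)
after link 3: o_3 = (-0.2679, 2.4641, 3.7321)
after link 4: o_4 = (-5.2472, 2.8894, 3.8949)
after link 5: o_5 = (-5.1978, -1.3207, 3.3724)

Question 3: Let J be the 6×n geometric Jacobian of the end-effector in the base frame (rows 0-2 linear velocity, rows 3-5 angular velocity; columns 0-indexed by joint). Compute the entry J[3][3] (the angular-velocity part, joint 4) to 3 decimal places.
axis z_3 = (-0.7500,0.4330,0.5000); lever o_n−o_3 = (-4.9298,-3.7848,-0.3597)
cross product → J_v[:, 3] = (1.7366,-2.7347,4.9733)
J_ω[:, 3] = z_3
entry J[3][3] = -0.7500

-0.750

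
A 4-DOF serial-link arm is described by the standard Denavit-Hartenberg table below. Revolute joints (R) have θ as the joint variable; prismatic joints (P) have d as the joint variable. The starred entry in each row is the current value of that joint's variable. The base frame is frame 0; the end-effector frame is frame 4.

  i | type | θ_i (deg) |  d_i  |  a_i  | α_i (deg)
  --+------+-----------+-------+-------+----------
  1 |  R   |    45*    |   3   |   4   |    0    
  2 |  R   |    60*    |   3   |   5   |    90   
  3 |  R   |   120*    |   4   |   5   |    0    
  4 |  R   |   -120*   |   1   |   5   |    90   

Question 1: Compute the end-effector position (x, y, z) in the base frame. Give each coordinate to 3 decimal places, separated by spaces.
5.717 11.367 10.330

after link 1: o_1 = (2.8284, 2.8284, 3.0000)
after link 2: o_2 = (1.5343, 7.6581, 6.0000)
after link 3: o_3 = (6.0451, 6.2785, 10.3301)
after link 4: o_4 = (5.7169, 11.3670, 10.3301)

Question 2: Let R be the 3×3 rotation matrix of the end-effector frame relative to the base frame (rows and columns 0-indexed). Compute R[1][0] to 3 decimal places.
0.966

End-effector x-axis (col 0 of R) = (-0.2588,0.9659,0.0000)
R[1][0] = 0.9659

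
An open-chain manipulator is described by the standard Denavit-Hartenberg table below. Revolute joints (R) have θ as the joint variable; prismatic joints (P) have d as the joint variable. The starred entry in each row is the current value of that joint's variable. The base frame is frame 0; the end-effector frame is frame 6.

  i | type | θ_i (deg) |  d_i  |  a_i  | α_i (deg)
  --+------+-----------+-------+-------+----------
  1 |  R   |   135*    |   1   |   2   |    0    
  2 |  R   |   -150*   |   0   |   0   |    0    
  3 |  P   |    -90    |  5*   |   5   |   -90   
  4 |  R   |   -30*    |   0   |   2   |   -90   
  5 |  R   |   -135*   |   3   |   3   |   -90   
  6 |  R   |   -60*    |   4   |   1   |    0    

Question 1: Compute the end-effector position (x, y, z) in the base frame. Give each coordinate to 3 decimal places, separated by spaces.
1.386 -8.624 3.829

after link 1: o_1 = (-1.4142, 1.4142, 1.0000)
after link 2: o_2 = (-1.4142, 1.4142, 1.0000)
after link 3: o_3 = (-2.7083, -3.4154, 6.0000)
after link 4: o_4 = (-3.1566, -5.0884, 7.0000)
after link 5: o_5 = (-1.0203, -5.3119, 3.3413)
after link 6: o_6 = (1.3865, -8.6239, 3.8287)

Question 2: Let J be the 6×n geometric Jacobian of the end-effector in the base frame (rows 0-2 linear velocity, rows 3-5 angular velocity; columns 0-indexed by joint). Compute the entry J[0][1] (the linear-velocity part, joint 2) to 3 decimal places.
axis z_1 = (0.0000,0.0000,1.0000); lever o_n−o_1 = (2.8007,-10.0382,2.8287)
cross product → J_v[:, 1] = (10.0382,2.8007,-0.0000)
J_ω[:, 1] = z_1
entry J[0][1] = 10.0382

10.038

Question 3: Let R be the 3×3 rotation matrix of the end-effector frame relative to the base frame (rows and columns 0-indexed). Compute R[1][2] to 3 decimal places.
-0.775

End-effector z-axis (col 2 of R) = (0.5245,-0.7745,0.3536)
R[1][2] = -0.7745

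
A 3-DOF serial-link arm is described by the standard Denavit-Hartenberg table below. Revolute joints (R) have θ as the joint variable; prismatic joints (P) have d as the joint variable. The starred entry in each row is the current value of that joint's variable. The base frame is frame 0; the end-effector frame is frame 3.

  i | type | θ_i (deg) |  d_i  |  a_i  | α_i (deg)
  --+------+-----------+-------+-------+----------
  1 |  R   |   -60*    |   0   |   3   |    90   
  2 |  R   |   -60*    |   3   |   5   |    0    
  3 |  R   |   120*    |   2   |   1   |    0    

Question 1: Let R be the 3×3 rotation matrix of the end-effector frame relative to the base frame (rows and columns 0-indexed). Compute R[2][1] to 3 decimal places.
0.500

End-effector y-axis (col 1 of R) = (-0.4330,0.7500,0.5000)
R[2][1] = 0.5000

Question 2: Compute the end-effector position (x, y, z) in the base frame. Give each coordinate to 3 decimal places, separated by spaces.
after link 1: o_1 = (1.5000, -2.5981, 0.0000)
after link 2: o_2 = (0.1519, -6.2631, -4.3301)
after link 3: o_3 = (-1.3301, -7.6962, -3.4641)

-1.330 -7.696 -3.464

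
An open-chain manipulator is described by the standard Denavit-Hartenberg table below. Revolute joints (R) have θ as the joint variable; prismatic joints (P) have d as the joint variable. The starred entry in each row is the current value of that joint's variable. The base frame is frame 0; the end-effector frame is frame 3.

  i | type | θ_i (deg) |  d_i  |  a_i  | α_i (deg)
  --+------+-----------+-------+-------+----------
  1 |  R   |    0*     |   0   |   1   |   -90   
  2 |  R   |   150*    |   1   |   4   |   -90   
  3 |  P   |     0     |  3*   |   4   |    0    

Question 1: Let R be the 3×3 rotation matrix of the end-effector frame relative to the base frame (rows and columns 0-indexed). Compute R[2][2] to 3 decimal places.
End-effector z-axis (col 2 of R) = (-0.5000,0.0000,0.8660)
R[2][2] = 0.8660

0.866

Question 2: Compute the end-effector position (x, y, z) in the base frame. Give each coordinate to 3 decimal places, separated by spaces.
-7.428 1.000 -1.402

after link 1: o_1 = (1.0000, 0.0000, 0.0000)
after link 2: o_2 = (-2.4641, 1.0000, -2.0000)
after link 3: o_3 = (-7.4282, 1.0000, -1.4019)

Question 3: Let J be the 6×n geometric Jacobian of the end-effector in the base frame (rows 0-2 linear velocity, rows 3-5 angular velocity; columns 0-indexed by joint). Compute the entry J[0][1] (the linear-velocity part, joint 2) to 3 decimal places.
axis z_1 = (0.0000,1.0000,0.0000); lever o_n−o_1 = (-8.4282,1.0000,-1.4019)
cross product → J_v[:, 1] = (-1.4019,-0.0000,8.4282)
J_ω[:, 1] = z_1
entry J[0][1] = -1.4019

-1.402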